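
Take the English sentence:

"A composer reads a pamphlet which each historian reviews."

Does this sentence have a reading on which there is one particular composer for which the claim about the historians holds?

Yes

The paraphrase describes the scope ordering *a composer* > *each historian*.
That is the surface-scope ordering, which is always one of the available readings — island constraints only ever restrict inverse scope.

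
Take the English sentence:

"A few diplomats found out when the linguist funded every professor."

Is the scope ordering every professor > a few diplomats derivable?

No

The target quantifier *every professor* is part of the embedded question *when the linguist funded every professor*.
Embedded questions are wh-islands: a quantifier inside an indirect question cannot QR into the matrix clause.
*every professor* is confined to the island and cannot take scope over *a few diplomats*.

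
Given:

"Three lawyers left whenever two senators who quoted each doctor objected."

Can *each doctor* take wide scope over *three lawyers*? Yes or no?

No

*each doctor* occurs within the relative clause *who quoted each doctor*, which is itself inside the adjunct *whenever two senators who quoted each doctor objected*.
The quantifier would have to escape first the RC and then the adjunct — two independent island violations.
So *each doctor* cannot raise high enough to outscope *three lawyers*; only the surface ordering *three lawyers* > *each doctor* is available.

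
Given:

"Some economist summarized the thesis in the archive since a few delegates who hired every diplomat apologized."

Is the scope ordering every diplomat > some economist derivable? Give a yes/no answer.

Structurally, *every diplomat* is inside the relative clause *who hired every diplomat*, which is itself inside the adjunct *since a few delegates who hired every diplomat apologized*.
Even if one barrier were somehow void, the other would still block QR.
So *every diplomat* cannot raise to a position above *some economist*.

No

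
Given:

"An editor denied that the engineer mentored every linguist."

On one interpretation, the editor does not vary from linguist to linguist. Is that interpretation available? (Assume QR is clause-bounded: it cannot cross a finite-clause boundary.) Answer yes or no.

The described interpretation is the *an editor* > *every linguist* scoping.
Surface scope (*an editor* > *every linguist*) is always derivable; islands only block QR, not in-situ interpretation.

Yes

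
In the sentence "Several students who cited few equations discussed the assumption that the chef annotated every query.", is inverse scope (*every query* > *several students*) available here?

No

*every query* sits inside the complex NP *the assumption that the chef annotated every query*.
The Complex NP Constraint bars QR out of the complement clause of a noun.
The inverse ordering *every query* > *several students* is therefore underivable.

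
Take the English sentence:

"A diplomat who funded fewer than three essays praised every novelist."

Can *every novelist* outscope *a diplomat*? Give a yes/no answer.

*every novelist* is a matrix argument; only *a diplomat* is modified by the relative clause *who funded fewer than three essays*, so the RC island is irrelevant to the target quantifier.
No island intervenes, so both surface and inverse scope are derivable.

Yes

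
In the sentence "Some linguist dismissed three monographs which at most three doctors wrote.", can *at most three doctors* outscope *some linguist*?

Structurally, *at most three doctors* is inside the relative clause *which at most three doctors wrote* modifying *three monographs*.
Relative clauses block scope extraction: QR cannot target a position outside the modified NP.
The inverse ordering *at most three doctors* > *some linguist* is therefore underivable.
(Only the surface reading survives: one fixed linguist with respect to all the relevant doctors.)

No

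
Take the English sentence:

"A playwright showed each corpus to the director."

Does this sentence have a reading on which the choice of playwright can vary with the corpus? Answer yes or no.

Yes

The paraphrase describes the scope ordering *each corpus* > *a playwright*.
Both DPs are arguments of the same predicate; there is no clause or island boundary between them.
QR within a single clause is free, so the lower quantifier may take scope over the higher one.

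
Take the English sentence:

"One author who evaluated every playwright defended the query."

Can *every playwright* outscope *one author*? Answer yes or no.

No

*every playwright* sits inside the relative clause *who evaluated every playwright*.
QR out of a relative clause is ruled out by the relative-clause island constraint.
So *every playwright* cannot raise to a position above *one author*.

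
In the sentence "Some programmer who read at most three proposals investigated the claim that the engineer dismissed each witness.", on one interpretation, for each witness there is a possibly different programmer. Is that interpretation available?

No

This is the *each witness* > *some programmer* reading.
The target quantifier *each witness* is part of the complex NP *the claim that the engineer dismissed each witness*.
Since the clause is the complement of a nominal head, the CNPC blocks scope extraction.
There is no licit LF on which *each witness* c-commands *some programmer*.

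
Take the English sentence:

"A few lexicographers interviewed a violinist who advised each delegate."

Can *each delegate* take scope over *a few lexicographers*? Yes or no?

Structurally, *each delegate* is inside the relative clause *who advised each delegate* modifying *a violinist*.
Relative clauses block scope extraction: QR cannot target a position outside the modified NP.
The inverse ordering *each delegate* > *a few lexicographers* is therefore underivable.

No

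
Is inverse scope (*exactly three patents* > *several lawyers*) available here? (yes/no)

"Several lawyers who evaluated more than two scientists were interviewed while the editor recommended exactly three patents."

The target quantifier *exactly three patents* is part of the adjunct clause *while the editor recommended exactly three patents*.
Since the clause is an adjunct (not a complement), the Adjunct Condition blocks QR across its edge.
The inverse ordering *exactly three patents* > *several lawyers* is therefore underivable.

No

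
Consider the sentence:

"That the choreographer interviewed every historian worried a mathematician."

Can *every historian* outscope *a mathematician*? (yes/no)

No

*every historian* sits inside the sentential subject *that the choreographer interviewed every historian*.
Subjects — clausal subjects included — are islands for extraction, and QR is no exception.
So the wide-scope reading for *every historian* is blocked.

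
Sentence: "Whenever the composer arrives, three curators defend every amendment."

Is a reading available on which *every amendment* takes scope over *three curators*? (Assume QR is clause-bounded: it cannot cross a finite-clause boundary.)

Yes

The adjunct clause does not contain *every amendment*, which is the matrix object.
Clause-internal QR can adjoin the lower DP above the subject, yielding the inverse reading.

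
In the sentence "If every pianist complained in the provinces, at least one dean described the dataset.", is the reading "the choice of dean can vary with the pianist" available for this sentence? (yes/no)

The described interpretation is the *every pianist* > *at least one dean* scoping.
*every pianist* sits inside the adjunct clause *if every pianist complained in the provinces*.
Scope out of an adjunct clause is unavailable: QR respects the adjunct-island constraint.
So the wide-scope reading for *every pianist* is blocked.

No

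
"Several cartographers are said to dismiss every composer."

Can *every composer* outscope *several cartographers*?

Infinitival complements of raising predicates do not block QR; *every composer* and *several cartographers* are effectively clausemates.
Clause-internal QR can adjoin the lower DP above the subject, yielding the inverse reading.
So *every composer* > *several cartographers* is among the available readings.

Yes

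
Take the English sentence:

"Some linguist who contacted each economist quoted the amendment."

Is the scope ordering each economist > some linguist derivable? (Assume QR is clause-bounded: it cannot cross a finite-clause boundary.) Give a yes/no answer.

No

*each economist* sits inside the relative clause *who contacted each economist*.
Relative clauses block scope extraction: QR cannot target a position outside the modified NP.
There is no licit LF on which *each economist* c-commands *some linguist*.
(Only the surface reading survives: one fixed linguist with respect to all the relevant economists.)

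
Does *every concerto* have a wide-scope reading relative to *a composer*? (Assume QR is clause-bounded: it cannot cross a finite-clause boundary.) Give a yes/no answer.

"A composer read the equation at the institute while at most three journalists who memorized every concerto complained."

The DP *every concerto* is contained in the relative clause *who memorized every concerto*, which is itself inside the adjunct *while at most three journalists who memorized every concerto complained*.
The quantifier would have to escape first the RC and then the adjunct — two independent island violations.
*every concerto* is confined to the island and cannot take scope over *a composer*.
(Only the surface reading survives: one fixed composer with respect to all the relevant concertos.)

No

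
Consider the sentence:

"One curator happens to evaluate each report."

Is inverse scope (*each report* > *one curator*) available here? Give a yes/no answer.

The matrix predicate is a raising verb, whose infinitival complement is not a scope island — *each report* can QR into the matrix clause.
Since no island is crossed, the inverse ordering is licensed alongside surface scope.

Yes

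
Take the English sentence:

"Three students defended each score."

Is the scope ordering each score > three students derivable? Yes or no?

*three students* and *each score* are co-arguments of the matrix verb, with nothing but a clause-internal boundary between them.
Clause-internal QR can adjoin the lower DP above the subject, yielding the inverse reading.

Yes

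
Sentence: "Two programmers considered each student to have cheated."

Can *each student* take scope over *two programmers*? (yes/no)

Yes

The ECM infinitive is scope-transparent — *each student* is free to raise above *two programmers*.
Nothing blocks QR of the lower DP to a position above the higher one, so inverse scope is available.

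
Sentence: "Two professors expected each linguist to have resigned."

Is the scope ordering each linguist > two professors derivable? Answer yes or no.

Yes

ECM infinitives lack a CP barrier, so *each linguist* can QR over the matrix subject *two professors*.
Since no island is crossed, the inverse ordering is licensed alongside surface scope.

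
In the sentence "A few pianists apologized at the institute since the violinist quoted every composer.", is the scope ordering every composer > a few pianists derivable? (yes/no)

Structurally, *every composer* is inside the adjunct clause *since the violinist quoted every composer*.
Adverbial clauses are not L-marked, so they are barriers for QR — the quantifier cannot escape the adjunct.
*every composer* is confined to the island and cannot take scope over *a few pianists*.

No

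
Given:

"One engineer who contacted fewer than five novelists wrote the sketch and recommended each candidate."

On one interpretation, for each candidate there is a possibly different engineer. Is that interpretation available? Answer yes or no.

No

This is the *each candidate* > *one engineer* reading.
*each candidate* is embedded in one conjunct of the coordinate structure (*recommended each candidate*).
QR out of a conjunct would have to apply non-ATB, which the CSC forbids.
Hence only narrow scope for *each candidate* (under *one engineer*) survives.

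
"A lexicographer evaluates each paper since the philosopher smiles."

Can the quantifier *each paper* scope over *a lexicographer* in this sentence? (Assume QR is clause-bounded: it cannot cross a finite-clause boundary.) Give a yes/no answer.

Yes

The adjunct island is irrelevant here — *each paper* and *a lexicographer* are both in the matrix clause.
With no island boundary between them, the object can take inverse scope over the subject via ordinary QR within the clause.
So *each paper* > *a lexicographer* is among the available readings.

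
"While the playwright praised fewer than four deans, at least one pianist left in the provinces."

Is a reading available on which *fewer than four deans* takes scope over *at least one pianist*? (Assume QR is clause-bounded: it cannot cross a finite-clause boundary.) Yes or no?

No

*fewer than four deans* sits inside the adjunct clause *while the playwright praised fewer than four deans*.
The adjunct-island constraint bars QR out of an adverbial clause.
*fewer than four deans* > *at least one pianist* would require crossing that boundary, which is illicit.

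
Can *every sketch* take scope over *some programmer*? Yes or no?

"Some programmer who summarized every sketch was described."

Structurally, *every sketch* is inside the relative clause *who summarized every sketch*.
Quantifiers inside a relative clause are trapped there; the RC boundary blocks QR.
The inverse ordering *every sketch* > *some programmer* is therefore underivable.

No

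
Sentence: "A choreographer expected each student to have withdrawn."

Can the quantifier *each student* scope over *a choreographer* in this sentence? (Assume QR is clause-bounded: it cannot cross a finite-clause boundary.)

This is an ECM construction: *each student* is the infinitival subject, Case-marked by the matrix verb, and the infinitive is transparent for QR.
Clause-internal QR can adjoin the lower DP above the subject, yielding the inverse reading.
So *each student* > *a choreographer* is among the available readings.

Yes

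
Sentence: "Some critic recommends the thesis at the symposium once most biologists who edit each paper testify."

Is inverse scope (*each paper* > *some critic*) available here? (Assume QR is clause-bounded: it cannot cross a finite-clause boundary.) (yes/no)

No

Structurally, *each paper* is inside the relative clause *who edit each paper*, which is itself inside the adjunct *once most biologists who edit each paper testify*.
Even if one barrier were somehow void, the other would still block QR.
The inverse ordering *each paper* > *some critic* is therefore underivable.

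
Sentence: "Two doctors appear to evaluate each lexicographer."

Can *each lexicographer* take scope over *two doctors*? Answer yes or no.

*each lexicographer* is the object of the infinitival complement of a raising predicate; raising infinitives are transparent for QR, so the two DPs are in effect clausemates.
Ordinary QR to a clause-peripheral position gives the wide-scope LF for the lower DP.

Yes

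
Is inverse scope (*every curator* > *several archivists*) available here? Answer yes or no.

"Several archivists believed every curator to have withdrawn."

Yes

*every curator* is the subject of an ECM infinitive — the infinitival complement of an ECM verb is not a scope island, so *every curator* can raise into the matrix clause.
No island intervenes, so both surface and inverse scope are derivable.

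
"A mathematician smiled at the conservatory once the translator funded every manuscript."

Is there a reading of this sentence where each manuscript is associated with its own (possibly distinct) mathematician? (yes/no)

No

This is the *every manuscript* > *a mathematician* reading.
The DP *every manuscript* is contained in the adjunct clause *once the translator funded every manuscript*.
Adverbial clauses are not L-marked, so they are barriers for QR — the quantifier cannot escape the adjunct.
So *every manuscript* cannot raise high enough to outscope *a mathematician*; only the surface ordering *a mathematician* > *every manuscript* is available.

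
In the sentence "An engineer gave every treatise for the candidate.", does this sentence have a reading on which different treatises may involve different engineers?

Yes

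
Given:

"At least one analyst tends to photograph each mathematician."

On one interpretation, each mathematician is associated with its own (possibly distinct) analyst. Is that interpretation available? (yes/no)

That reading corresponds to *each mathematician* > *at least one analyst*.
Raising constructions are monoclausal for scope purposes; *each mathematician* is not separated from *at least one analyst* by any island.
Ordinary QR to a clause-peripheral position gives the wide-scope LF for the lower DP.

Yes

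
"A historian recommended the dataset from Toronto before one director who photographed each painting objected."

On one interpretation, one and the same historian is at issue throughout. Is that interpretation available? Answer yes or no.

Yes

The described interpretation is the *a historian* > *each painting* scoping.
Nothing needs to raise for *a historian* > *each painting*, so no island constraint is at stake.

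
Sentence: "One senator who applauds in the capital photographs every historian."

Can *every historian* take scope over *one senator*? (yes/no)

Yes

Although the sentence contains a relative clause (*who applauds in the capital*), *every historian* is outside it, in the matrix VP.
Nothing blocks QR of the lower DP to a position above the higher one, so inverse scope is available.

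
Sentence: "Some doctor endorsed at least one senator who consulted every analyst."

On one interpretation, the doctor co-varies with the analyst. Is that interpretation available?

The paraphrase describes the scope ordering *every analyst* > *some doctor*.
The DP *every analyst* is contained in the relative clause *who consulted every analyst* modifying *at least one senator*.
The relative clause forms an island for QR, so the quantifier is confined to the head noun's restrictor.
The inverse ordering *every analyst* > *some doctor* is therefore underivable.
(Only the surface reading survives: one fixed doctor with respect to all the relevant analysts.)

No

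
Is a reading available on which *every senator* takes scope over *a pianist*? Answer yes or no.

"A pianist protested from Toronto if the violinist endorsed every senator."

No

*every senator* sits inside the adjunct clause *if the violinist endorsed every senator*.
The adjunct-island constraint bars QR out of an adverbial clause.
So *every senator* cannot raise high enough to outscope *a pianist*; only the surface ordering *a pianist* > *every senator* is available.
(Only the surface reading survives: one fixed pianist with respect to all the relevant senators.)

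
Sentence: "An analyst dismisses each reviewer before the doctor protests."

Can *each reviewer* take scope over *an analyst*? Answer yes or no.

Yes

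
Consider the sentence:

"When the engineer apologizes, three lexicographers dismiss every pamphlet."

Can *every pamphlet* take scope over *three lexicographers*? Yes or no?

Yes

The adjunct clause does not contain *every pamphlet*, which is the matrix object.
With no island boundary between them, the object can take inverse scope over the subject via ordinary QR within the clause.
So *every pamphlet* > *three lexicographers* is among the available readings.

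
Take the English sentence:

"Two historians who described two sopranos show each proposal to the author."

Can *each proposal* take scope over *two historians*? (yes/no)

*each proposal* sits in the matrix clause, not in the relative clause on *two historians*.
Nothing blocks QR of the lower DP to a position above the higher one, so inverse scope is available.

Yes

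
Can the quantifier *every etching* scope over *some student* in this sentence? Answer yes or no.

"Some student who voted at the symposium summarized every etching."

*every etching* is a matrix argument; only *some student* is modified by the relative clause *who voted at the symposium*, so the RC island is irrelevant to the target quantifier.
With no island boundary between them, the object can take inverse scope over the subject via ordinary QR within the clause.

Yes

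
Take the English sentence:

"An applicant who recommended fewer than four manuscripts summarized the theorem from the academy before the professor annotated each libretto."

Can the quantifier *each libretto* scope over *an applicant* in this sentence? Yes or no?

*each libretto* sits inside the adjunct clause *before the professor annotated each libretto*.
Adjunct clauses are scope islands: a quantifier inside an adjunct cannot raise into the matrix clause.
Hence only narrow scope for *each libretto* (under *an applicant*) survives.
(Only the surface reading survives: one fixed applicant with respect to all the relevant librettos.)

No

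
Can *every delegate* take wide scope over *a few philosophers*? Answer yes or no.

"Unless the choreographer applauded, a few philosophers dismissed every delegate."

Yes

Although there is an adjunct clause, *every delegate* is in the main clause, not inside the adjunct.
Nothing blocks QR of the lower DP to a position above the higher one, so inverse scope is available.
Both orderings are possible: *a few philosophers* > *every delegate* and *every delegate* > *a few philosophers*.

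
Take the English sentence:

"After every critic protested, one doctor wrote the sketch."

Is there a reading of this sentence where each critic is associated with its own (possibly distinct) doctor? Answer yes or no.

That reading corresponds to *every critic* > *one doctor*.
Structurally, *every critic* is inside the adjunct clause *after every critic protested*.
The adjunct-island constraint bars QR out of an adverbial clause.
*every critic* > *one doctor* would require crossing that boundary, which is illicit.

No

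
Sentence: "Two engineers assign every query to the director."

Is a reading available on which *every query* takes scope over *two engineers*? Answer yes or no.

*every query* and *two engineers* are in the same minimal clause.
Nothing blocks QR of the lower DP to a position above the higher one, so inverse scope is available.

Yes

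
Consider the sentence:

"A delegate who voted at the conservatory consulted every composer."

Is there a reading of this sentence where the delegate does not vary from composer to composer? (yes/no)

Yes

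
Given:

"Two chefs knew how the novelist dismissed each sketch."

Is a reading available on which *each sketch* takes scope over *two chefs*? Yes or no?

No

*each sketch* occurs within the embedded question *how the novelist dismissed each sketch*.
Embedded questions are wh-islands: a quantifier inside an indirect question cannot QR into the matrix clause.
So the wide-scope reading for *each sketch* is blocked.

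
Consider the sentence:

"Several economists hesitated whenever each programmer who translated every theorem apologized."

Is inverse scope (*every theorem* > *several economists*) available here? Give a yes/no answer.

*every theorem* occurs within the relative clause *who translated every theorem*, which is itself inside the adjunct *whenever each programmer who translated every theorem apologized*.
Nested islands: the RC island is itself inside an adjunct island, so wide scope is doubly excluded.
The inverse ordering *every theorem* > *several economists* is therefore underivable.

No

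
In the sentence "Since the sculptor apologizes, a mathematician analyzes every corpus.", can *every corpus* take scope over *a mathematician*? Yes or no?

Yes

Neither queried DP is inside the adjunct, so the adjunct-island constraint does not apply.
Clause-internal QR can adjoin the lower DP above the subject, yielding the inverse reading.
So *every corpus* > *a mathematician* is among the available readings.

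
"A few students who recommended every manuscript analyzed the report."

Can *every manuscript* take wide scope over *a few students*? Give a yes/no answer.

No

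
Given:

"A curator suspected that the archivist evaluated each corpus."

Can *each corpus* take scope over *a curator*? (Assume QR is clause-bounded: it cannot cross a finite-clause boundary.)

The target quantifier *each corpus* is part of the finite complement clause *that the archivist evaluated each corpus*.
Given the clause-boundedness assumption, QR cannot cross the finite CP into the matrix.
So the wide-scope reading for *each corpus* is blocked.

No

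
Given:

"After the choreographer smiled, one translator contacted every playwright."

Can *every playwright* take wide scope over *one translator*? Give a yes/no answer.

Yes

The adjunct island is irrelevant here — *every playwright* and *one translator* are both in the matrix clause.
No island intervenes, so both surface and inverse scope are derivable.
So *every playwright* > *one translator* is among the available readings.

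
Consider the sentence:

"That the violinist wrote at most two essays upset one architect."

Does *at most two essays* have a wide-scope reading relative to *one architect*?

No

The target quantifier *at most two essays* is part of the sentential subject *that the violinist wrote at most two essays*.
The subject-island constraint blocks QR out of a clausal subject.
*at most two essays* > *one architect* would require crossing that boundary, which is illicit.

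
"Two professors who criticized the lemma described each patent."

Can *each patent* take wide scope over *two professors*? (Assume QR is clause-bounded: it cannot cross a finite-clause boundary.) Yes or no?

Yes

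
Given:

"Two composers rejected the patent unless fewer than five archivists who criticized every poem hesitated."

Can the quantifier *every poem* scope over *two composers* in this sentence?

No

*every poem* is embedded in the relative clause *who criticized every poem*, which is itself inside the adjunct *unless fewer than five archivists who criticized every poem hesitated*.
The quantifier would have to escape first the RC and then the adjunct — two independent island violations.
*every poem* > *two composers* would require crossing that boundary, which is illicit.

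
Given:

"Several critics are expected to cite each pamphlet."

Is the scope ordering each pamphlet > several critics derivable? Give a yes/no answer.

*each pamphlet* is the object of the infinitival complement of a raising predicate; raising infinitives are transparent for QR, so the two DPs are in effect clausemates.
QR within a single clause is free, so the lower quantifier may take scope over the higher one.

Yes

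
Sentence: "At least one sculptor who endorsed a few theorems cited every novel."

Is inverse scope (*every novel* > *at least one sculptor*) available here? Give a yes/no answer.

Yes

The relative clause *who endorsed a few theorems* modifies *at least one sculptor*, but *every novel* is not inside that relative clause — it is an argument of the matrix verb.
Nothing blocks QR of the lower DP to a position above the higher one, so inverse scope is available.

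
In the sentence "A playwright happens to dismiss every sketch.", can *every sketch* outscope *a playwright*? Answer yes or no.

Yes

The matrix predicate is a raising verb, whose infinitival complement is not a scope island — *every sketch* can QR into the matrix clause.
QR within a single clause is free, so the lower quantifier may take scope over the higher one.
The sentence is scopally ambiguous between *a playwright* > *every sketch* and *every sketch* > *a playwright*.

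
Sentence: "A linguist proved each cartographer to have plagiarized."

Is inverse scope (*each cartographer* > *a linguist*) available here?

The ECM infinitive is scope-transparent — *each cartographer* is free to raise above *a linguist*.
With no island boundary between them, the object can take inverse scope over the subject via ordinary QR within the clause.

Yes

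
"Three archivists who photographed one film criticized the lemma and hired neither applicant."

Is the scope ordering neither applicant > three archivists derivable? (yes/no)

*neither applicant* sits inside one conjunct of the coordinate structure (*hired neither applicant*).
QR out of a conjunct would have to apply non-ATB, which the CSC forbids.
*neither applicant* is confined to the island and cannot take scope over *three archivists*.

No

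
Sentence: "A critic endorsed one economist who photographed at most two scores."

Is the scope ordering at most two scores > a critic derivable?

No

The DP *at most two scores* is contained in the relative clause *who photographed at most two scores* modifying *one economist*.
The relative clause forms an island for QR, so the quantifier is confined to the head noun's restrictor.
So the wide-scope reading for *at most two scores* is blocked.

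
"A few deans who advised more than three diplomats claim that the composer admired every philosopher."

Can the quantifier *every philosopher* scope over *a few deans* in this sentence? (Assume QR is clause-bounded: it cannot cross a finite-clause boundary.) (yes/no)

No

*every philosopher* is embedded in the finite complement clause *that the composer admired every philosopher*.
Under clause-bounded QR, a quantifier in an embedded finite clause cannot raise into the matrix clause.
The inverse ordering *every philosopher* > *a few deans* is therefore underivable.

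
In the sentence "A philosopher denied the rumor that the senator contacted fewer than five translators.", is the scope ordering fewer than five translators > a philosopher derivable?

No

Structurally, *fewer than five translators* is inside the complex NP *the rumor that the senator contacted fewer than five translators*.
The complex NP is opaque for QR — the quantifier is frozen inside the noun's complement.
*fewer than five translators* is confined to the island and cannot take scope over *a philosopher*.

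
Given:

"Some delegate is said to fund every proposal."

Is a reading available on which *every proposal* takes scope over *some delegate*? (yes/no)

Yes

*every proposal* is the object of the infinitival complement of a raising predicate; raising infinitives are transparent for QR, so the two DPs are in effect clausemates.
Ordinary QR to a clause-peripheral position gives the wide-scope LF for the lower DP.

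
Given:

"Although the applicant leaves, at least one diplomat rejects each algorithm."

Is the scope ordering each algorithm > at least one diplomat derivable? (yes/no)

Although there is an adjunct clause, *each algorithm* is in the main clause, not inside the adjunct.
With no island boundary between them, the object can take inverse scope over the subject via ordinary QR within the clause.
The sentence is scopally ambiguous between *at least one diplomat* > *each algorithm* and *each algorithm* > *at least one diplomat*.

Yes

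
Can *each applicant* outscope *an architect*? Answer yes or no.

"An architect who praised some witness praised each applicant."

Yes

The relative clause *who praised some witness* modifies *an architect*, but *each applicant* is not inside that relative clause — it is an argument of the matrix verb.
Since no island is crossed, the inverse ordering is licensed alongside surface scope.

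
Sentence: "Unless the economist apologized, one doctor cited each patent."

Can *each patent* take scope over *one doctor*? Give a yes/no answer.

Yes

The adjunct island is irrelevant here — *each patent* and *one doctor* are both in the matrix clause.
Nothing blocks QR of the lower DP to a position above the higher one, so inverse scope is available.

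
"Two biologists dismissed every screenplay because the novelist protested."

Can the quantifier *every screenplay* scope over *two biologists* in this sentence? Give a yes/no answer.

The adjunct island is irrelevant here — *every screenplay* and *two biologists* are both in the matrix clause.
Nothing blocks QR of the lower DP to a position above the higher one, so inverse scope is available.

Yes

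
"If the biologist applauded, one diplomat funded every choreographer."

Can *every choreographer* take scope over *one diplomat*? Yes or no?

Yes

Neither queried DP is inside the adjunct, so the adjunct-island constraint does not apply.
Since no island is crossed, the inverse ordering is licensed alongside surface scope.
Both orderings are possible: *one diplomat* > *every choreographer* and *every choreographer* > *one diplomat*.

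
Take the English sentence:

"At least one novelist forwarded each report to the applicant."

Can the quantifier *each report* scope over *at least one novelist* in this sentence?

*at least one novelist* and *each report* are co-arguments of the matrix verb, with nothing but a clause-internal boundary between them.
No island intervenes, so both surface and inverse scope are derivable.

Yes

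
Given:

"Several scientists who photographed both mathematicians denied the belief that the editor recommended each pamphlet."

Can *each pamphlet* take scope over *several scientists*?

*each pamphlet* sits inside the complex NP *the belief that the editor recommended each pamphlet*.
A that-clause complement to a noun is an island; QR cannot cross the NP boundary.
So *each pamphlet* cannot raise to a position above *several scientists*.

No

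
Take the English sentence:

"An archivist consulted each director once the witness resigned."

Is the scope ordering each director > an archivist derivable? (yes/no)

Yes

Although there is an adjunct clause, *each director* is in the main clause, not inside the adjunct.
Clause-internal QR can adjoin the lower DP above the subject, yielding the inverse reading.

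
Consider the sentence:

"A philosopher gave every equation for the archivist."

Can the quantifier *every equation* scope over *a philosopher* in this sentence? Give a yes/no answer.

Both DPs are arguments of the same predicate; there is no clause or island boundary between them.
Ordinary QR to a clause-peripheral position gives the wide-scope LF for the lower DP.

Yes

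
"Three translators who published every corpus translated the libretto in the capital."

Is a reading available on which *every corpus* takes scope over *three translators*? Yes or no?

The DP *every corpus* is contained in the relative clause *who published every corpus*.
A relative clause is a scope island — quantifier raising cannot cross its boundary.
Hence only narrow scope for *every corpus* (under *three translators*) survives.

No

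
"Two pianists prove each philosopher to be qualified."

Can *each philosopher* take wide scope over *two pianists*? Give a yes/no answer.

The ECM infinitive is scope-transparent — *each philosopher* is free to raise above *two pianists*.
Clause-internal QR can adjoin the lower DP above the subject, yielding the inverse reading.

Yes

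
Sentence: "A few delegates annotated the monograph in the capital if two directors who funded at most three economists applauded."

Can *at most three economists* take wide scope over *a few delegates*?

*at most three economists* sits inside the relative clause *who funded at most three economists*, which is itself inside the adjunct *if two directors who funded at most three economists applauded*.
Both the relative clause and the enclosing adjunct are scope islands; QR cannot cross either.
So *at most three economists* cannot raise high enough to outscope *a few delegates*; only the surface ordering *a few delegates* > *at most three economists* is available.

No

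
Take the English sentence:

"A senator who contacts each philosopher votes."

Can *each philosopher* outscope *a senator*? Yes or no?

No

*each philosopher* sits inside the relative clause *who contacts each philosopher*.
Relative clauses are scope islands: a quantifier cannot QR out of a relative clause to take scope in the matrix clause.
Hence only narrow scope for *each philosopher* (under *a senator*) survives.
(Only the surface reading survives: one fixed senator with respect to all the relevant philosophers.)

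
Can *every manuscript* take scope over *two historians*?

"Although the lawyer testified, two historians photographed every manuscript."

Yes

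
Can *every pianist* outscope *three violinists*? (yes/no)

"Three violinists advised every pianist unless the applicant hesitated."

Yes

The adjunct clause does not contain *every pianist*, which is the matrix object.
Nothing blocks QR of the lower DP to a position above the higher one, so inverse scope is available.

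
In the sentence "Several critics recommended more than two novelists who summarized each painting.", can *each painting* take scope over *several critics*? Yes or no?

No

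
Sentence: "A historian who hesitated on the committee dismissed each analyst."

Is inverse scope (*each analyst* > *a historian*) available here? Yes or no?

Yes

The relative clause *who hesitated on the committee* modifies *a historian*, but *each analyst* is not inside that relative clause — it is an argument of the matrix verb.
No island intervenes, so both surface and inverse scope are derivable.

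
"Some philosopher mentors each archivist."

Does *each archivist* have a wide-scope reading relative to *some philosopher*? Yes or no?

Yes

Both DPs are arguments of the same predicate; there is no clause or island boundary between them.
No island intervenes, so both surface and inverse scope are derivable.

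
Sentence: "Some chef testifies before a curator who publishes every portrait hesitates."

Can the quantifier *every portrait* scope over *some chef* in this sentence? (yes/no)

*every portrait* is embedded in the relative clause *who publishes every portrait*, which is itself inside the adjunct *before a curator who publishes every portrait hesitates*.
Even if one barrier were somehow void, the other would still block QR.
So *every portrait* cannot raise high enough to outscope *some chef*; only the surface ordering *some chef* > *every portrait* is available.

No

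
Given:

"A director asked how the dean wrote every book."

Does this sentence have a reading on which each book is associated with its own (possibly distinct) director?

No

That reading corresponds to *every book* > *a director*.
*every book* sits inside the embedded question *how the dean wrote every book*.
Embedded wh-clauses are opaque for QR, so the quantifier stays inside the question.
*every book* > *a director* would require crossing that boundary, which is illicit.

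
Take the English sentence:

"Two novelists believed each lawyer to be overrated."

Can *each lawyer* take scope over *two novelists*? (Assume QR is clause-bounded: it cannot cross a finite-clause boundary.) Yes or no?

Yes

This is an ECM construction: *each lawyer* is the infinitival subject, Case-marked by the matrix verb, and the infinitive is transparent for QR.
Nothing blocks QR of the lower DP to a position above the higher one, so inverse scope is available.
So *each lawyer* > *two novelists* is among the available readings.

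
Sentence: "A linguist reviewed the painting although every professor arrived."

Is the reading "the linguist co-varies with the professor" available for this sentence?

No

The described interpretation is the *every professor* > *a linguist* scoping.
Structurally, *every professor* is inside the adjunct clause *although every professor arrived*.
Adverbial clauses are not L-marked, so they are barriers for QR — the quantifier cannot escape the adjunct.
So *every professor* cannot raise high enough to outscope *a linguist*; only the surface ordering *a linguist* > *every professor* is available.
(Only the surface reading survives: one fixed linguist with respect to all the relevant professors.)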